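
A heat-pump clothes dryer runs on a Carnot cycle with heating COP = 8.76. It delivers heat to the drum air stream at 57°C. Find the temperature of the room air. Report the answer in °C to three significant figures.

19.3 °C

COP_HP = T_H/(T_H − T_C) gives T_H − T_C = T_H/COP.
With T_H = 330.15 K, T_C = 330.15 × (1 − 1/8.76) = 292.46 K.
Converting, 292.46 K = 19.31°C.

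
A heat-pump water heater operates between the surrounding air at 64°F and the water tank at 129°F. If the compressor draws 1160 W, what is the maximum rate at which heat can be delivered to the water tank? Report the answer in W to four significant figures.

10510 W

In absolute terms T_C = 290.93 K and T_H = 327.04 K, so ΔT = 36.11 K.
COP_Carnot = T_H/ΔT = 327.04/36.11 = 9.056.
Q̇_max = COP_Carnot × Ẇ = 9.056 × 1160 W = 10510 W.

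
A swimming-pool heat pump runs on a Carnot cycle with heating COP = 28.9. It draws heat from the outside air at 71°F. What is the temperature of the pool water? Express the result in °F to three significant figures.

90.0 °F

COP_HP = T_H/(T_H − T_C) rearranges to T_H = COP·T_C/(COP − 1).
With T_C = 294.82 K, T_H = 28.9 × 294.82/27.90 = 305.38 K.
Converting, 305.38 K = 90.02°F.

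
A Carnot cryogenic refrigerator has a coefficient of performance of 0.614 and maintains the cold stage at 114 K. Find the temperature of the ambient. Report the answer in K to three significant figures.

COP_R = T_C/(T_H − T_C) gives T_H − T_C = T_C/COP.
With T_C = 114.00 K, T_H = 114.00 × (1 + 1/0.614) = 299.67 K.

300 K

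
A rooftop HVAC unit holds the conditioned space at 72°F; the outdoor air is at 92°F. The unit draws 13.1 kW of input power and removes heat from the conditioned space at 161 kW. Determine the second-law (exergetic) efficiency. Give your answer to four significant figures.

0.4623

COP_actual = Q̇_C/Ẇ = 161.0/13.10 = 12.29.
In absolute terms T_C = 295.37 K and T_H = 306.48 K, so ΔT = 11.11 K.
COP_Carnot = T_C/ΔT = 295.37/11.11 = 26.58.
η_II = COP_actual/COP_Carnot = 12.29/26.58 = 0.4623.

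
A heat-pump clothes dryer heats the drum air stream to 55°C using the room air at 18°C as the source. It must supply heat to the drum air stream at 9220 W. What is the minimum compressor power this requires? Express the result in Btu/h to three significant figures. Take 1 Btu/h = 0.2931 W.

In absolute terms T_C = 291.15 K and T_H = 328.15 K, so ΔT = 37.00 K.
COP_Carnot = T_H/ΔT = 328.15/37.00 = 8.869.
Ẇ_min = Q̇/COP_Carnot = 9220/8.869 = 1040 W = 3547 Btu/h.

3550 Btu/h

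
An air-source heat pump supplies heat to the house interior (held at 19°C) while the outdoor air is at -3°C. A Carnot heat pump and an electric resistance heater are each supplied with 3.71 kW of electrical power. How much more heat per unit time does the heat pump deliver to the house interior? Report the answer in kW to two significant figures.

In absolute terms T_C = 270.15 K and T_H = 292.15 K, so ΔT = 22.00 K.
COP_Carnot = T_H/ΔT = 292.15/22.00 = 13.28.
The heat pump delivers Q̇_H = COP × Ẇ = 49.27 kW; the resistance heater delivers Ẇ = 3.710 kW.
Extra = (COP − 1)·Ẇ = 45.56 kW.

46 kW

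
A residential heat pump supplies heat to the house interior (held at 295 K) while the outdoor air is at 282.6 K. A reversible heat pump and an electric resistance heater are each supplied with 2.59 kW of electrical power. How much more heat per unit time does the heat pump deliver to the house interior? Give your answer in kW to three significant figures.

The reservoir spacing is ΔT = 295 − 282.6 = 12.40 K.
COP_Carnot = T_H/ΔT = 295.00/12.40 = 23.79.
The heat pump delivers Q̇_H = COP × Ẇ = 61.62 kW; the resistance heater delivers Ẇ = 2.590 kW.
Extra = (COP − 1)·Ẇ = 59.03 kW.

59.0 kW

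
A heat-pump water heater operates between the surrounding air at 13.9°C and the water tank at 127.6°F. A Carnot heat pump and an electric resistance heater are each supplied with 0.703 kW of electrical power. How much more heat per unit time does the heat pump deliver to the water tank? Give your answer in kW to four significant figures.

In absolute terms T_C = 287.05 K and T_H = 326.26 K, so ΔT = 39.21 K.
COP_Carnot = T_H/ΔT = 326.26/39.21 = 8.321.
The heat pump delivers Q̇_H = COP × Ẇ = 5.849 kW; the resistance heater delivers Ẇ = 0.7030 kW.
Extra = (COP − 1)·Ẇ = 5.146 kW.

5.146 kW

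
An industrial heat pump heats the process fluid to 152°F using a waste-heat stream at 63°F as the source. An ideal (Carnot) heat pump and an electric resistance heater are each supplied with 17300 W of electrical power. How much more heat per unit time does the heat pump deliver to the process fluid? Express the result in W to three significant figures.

102000 W

In absolute terms T_C = 290.37 K and T_H = 339.82 K, so ΔT = 49.44 K.
COP_Carnot = T_H/ΔT = 339.82/49.44 = 6.873.
The heat pump delivers Q̇_H = COP × Ẇ = 118900 W; the resistance heater delivers Ẇ = 17300 W.
Extra = (COP − 1)·Ẇ = 101600 W.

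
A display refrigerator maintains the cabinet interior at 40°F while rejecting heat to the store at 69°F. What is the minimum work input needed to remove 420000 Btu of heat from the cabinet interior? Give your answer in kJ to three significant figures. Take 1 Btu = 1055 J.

25700 kJ

In absolute terms T_C = 277.59 K and T_H = 293.71 K, so ΔT = 16.11 K.
The reversible limit is COP_R = T_C/ΔT = 17.23, so W_min = Q_C/COP = Q_C·ΔT/T_C.
W_min = 420000 × 16.11/277.59 = 24380 Btu = 25720 kJ.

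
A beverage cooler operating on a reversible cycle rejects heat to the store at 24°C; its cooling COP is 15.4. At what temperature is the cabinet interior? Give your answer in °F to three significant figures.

42.6 °F

For a Carnot refrigerator COP_R = T_C/(T_H − T_C), so T_C = COP·T_H/(1 + COP).
With T_H = 297.15 K, T_C = 15.4 × 297.15/16.40 = 279.03 K.
Converting, 279.03 K = 42.59°F.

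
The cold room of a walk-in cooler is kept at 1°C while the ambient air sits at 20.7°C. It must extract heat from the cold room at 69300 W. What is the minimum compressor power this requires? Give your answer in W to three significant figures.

4980 W

In absolute terms T_C = 274.15 K and T_H = 293.85 K, so ΔT = 19.70 K.
COP_Carnot = T_C/ΔT = 274.15/19.70 = 13.92.
Ẇ_min = Q̇/COP_Carnot = 69300/13.92 = 4980 W.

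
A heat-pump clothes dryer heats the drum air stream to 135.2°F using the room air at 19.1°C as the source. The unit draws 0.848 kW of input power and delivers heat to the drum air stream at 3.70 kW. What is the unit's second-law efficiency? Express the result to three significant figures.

0.505

COP_actual = Q̇_H/Ẇ = 3.700/0.8480 = 4.363.
In absolute terms T_C = 292.25 K and T_H = 330.48 K, so ΔT = 38.23 K.
COP_Carnot = T_H/ΔT = 330.48/38.23 = 8.644.
η_II = COP_actual/COP_Carnot = 4.363/8.644 = 0.5048.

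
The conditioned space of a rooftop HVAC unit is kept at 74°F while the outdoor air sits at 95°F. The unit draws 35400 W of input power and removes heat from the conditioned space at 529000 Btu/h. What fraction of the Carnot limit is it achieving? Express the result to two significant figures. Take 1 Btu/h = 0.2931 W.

0.17

Converting, Q̇_C = 529000 Btu/h = 155000 W, so COP_actual = Q̇_C/Ẇ = 155000/35400 = 4.380.
In absolute terms T_C = 296.48 K and T_H = 308.15 K, so ΔT = 11.67 K.
COP_Carnot = T_C/ΔT = 296.48/11.67 = 25.41.
η_II = COP_actual/COP_Carnot = 4.380/25.41 = 0.1724.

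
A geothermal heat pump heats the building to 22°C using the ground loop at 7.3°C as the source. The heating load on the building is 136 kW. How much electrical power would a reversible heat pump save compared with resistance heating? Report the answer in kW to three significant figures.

129 kW

In absolute terms T_C = 280.45 K and T_H = 295.15 K, so ΔT = 14.70 K.
COP_Carnot = T_H/ΔT = 295.15/14.70 = 20.08.
Resistance heating needs Ẇ_res = Q̇_H = 136.0 kW; the reversible heat pump needs only Ẇ_hp = Q̇_H/COP = 6.774 kW.
Saving = 136.0 − 6.774 = 129.2 kW.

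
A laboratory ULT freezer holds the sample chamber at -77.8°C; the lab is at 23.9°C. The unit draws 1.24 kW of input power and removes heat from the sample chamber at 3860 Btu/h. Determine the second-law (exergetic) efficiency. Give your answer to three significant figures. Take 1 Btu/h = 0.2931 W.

Converting, Q̇_C = 3860 Btu/h = 1.131 kW, so COP_actual = Q̇_C/Ẇ = 1.131/1.240 = 0.9124.
In absolute terms T_C = 195.35 K and T_H = 297.05 K, so ΔT = 101.7 K.
COP_Carnot = T_C/ΔT = 195.35/101.7 = 1.921.
η_II = COP_actual/COP_Carnot = 0.9124/1.921 = 0.4750.

0.475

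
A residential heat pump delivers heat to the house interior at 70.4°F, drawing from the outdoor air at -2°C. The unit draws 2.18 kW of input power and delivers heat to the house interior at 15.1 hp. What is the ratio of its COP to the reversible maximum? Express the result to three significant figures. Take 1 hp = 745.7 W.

0.409

Converting, Q̇_H = 15.10 hp = 11.26 kW, so COP_actual = Q̇_H/Ẇ = 11.26/2.180 = 5.165.
In absolute terms T_C = 271.15 K and T_H = 294.48 K, so ΔT = 23.33 K.
COP_Carnot = T_H/ΔT = 294.48/23.33 = 12.62.
η_II = COP_actual/COP_Carnot = 5.165/12.62 = 0.4093.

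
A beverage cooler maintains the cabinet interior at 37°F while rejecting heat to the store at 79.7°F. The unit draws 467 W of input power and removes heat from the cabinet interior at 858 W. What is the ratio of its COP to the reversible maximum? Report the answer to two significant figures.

0.16

COP_actual = Q̇_C/Ẇ = 858.0/467.0 = 1.837.
In absolute terms T_C = 275.93 K and T_H = 299.65 K, so ΔT = 23.72 K.
COP_Carnot = T_C/ΔT = 275.93/23.72 = 11.63.
η_II = COP_actual/COP_Carnot = 1.837/11.63 = 0.1580.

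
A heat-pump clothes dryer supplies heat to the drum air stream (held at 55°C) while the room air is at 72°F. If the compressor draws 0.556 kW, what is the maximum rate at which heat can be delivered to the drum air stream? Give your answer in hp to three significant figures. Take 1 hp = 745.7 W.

In absolute terms T_C = 295.37 K and T_H = 328.15 K, so ΔT = 32.78 K.
COP_Carnot = T_H/ΔT = 328.15/32.78 = 10.01.
Q̇_max = COP_Carnot × Ẇ = 10.01 × 0.5560 kW = 5.566 kW = 7.465 hp.

7.46 hp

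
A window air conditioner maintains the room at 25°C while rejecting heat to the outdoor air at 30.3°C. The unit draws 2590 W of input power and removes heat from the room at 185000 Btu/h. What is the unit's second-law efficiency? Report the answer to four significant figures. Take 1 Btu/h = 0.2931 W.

0.3722

Converting, Q̇_C = 185000 Btu/h = 54220 W, so COP_actual = Q̇_C/Ẇ = 54220/2590 = 20.94.
In absolute terms T_C = 298.15 K and T_H = 303.45 K, so ΔT = 5.300 K.
COP_Carnot = T_C/ΔT = 298.15/5.300 = 56.25.
η_II = COP_actual/COP_Carnot = 20.94/56.25 = 0.3722.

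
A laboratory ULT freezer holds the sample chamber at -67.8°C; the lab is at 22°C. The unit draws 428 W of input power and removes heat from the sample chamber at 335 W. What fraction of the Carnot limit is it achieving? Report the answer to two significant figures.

0.34

COP_actual = Q̇_C/Ẇ = 335.0/428.0 = 0.7827.
In absolute terms T_C = 205.35 K and T_H = 295.15 K, so ΔT = 89.80 K.
COP_Carnot = T_C/ΔT = 205.35/89.80 = 2.287.
η_II = COP_actual/COP_Carnot = 0.7827/2.287 = 0.3423.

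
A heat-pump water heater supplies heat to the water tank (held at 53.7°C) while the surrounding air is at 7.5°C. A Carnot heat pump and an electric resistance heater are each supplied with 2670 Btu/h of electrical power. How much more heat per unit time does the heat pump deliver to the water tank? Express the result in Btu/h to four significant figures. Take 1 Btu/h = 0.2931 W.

In absolute terms T_C = 280.65 K and T_H = 326.85 K, so ΔT = 46.20 K.
COP_Carnot = T_H/ΔT = 326.85/46.20 = 7.075.
The heat pump delivers Q̇_H = COP × Ẇ = 18890 Btu/h; the resistance heater delivers Ẇ = 2670 Btu/h.
Extra = (COP − 1)·Ẇ = 16220 Btu/h.

16220 Btu/h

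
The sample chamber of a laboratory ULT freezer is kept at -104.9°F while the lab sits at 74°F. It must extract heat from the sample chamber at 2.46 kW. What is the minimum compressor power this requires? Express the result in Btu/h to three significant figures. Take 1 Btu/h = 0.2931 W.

4230 Btu/h

In absolute terms T_C = 197.09 K and T_H = 296.48 K, so ΔT = 99.39 K.
COP_Carnot = T_C/ΔT = 197.09/99.39 = 1.983.
Ẇ_min = Q̇/COP_Carnot = 2.460/1.983 = 1.241 kW = 4232 Btu/h.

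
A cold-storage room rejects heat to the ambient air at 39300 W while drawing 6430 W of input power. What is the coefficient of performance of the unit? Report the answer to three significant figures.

The first law gives Q̇_H = Q̇_C + Ẇ, so the three rates are Q̇_C = 32870, Q̇_H = 39300, Ẇ = 6430 W.
COP_R = Q̇_C/Ẇ = 32870/6430 = 5.112.

5.11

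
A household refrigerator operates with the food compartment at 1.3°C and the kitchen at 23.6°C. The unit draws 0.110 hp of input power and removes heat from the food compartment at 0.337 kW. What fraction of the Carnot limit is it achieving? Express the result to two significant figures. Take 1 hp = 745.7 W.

0.33

Converting, Q̇_C = 0.3370 kW = 0.4519 hp, so COP_actual = Q̇_C/Ẇ = 0.4519/0.1100 = 4.108.
In absolute terms T_C = 274.45 K and T_H = 296.75 K, so ΔT = 22.30 K.
COP_Carnot = T_C/ΔT = 274.45/22.30 = 12.31.
η_II = COP_actual/COP_Carnot = 4.108/12.31 = 0.3338.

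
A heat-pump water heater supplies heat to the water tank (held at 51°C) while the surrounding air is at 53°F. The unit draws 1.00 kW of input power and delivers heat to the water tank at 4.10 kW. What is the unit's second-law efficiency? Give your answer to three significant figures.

0.498

COP_actual = Q̇_H/Ẇ = 4.100/1.000 = 4.100.
In absolute terms T_C = 284.82 K and T_H = 324.15 K, so ΔT = 39.33 K.
COP_Carnot = T_H/ΔT = 324.15/39.33 = 8.241.
η_II = COP_actual/COP_Carnot = 4.100/8.241 = 0.4975.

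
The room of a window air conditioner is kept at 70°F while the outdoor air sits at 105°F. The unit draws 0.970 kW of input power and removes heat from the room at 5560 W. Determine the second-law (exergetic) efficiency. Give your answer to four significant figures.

0.3788

Converting, Q̇_C = 5560 W = 5.560 kW, so COP_actual = Q̇_C/Ẇ = 5.560/0.9700 = 5.732.
In absolute terms T_C = 294.26 K and T_H = 313.71 K, so ΔT = 19.44 K.
COP_Carnot = T_C/ΔT = 294.26/19.44 = 15.13.
η_II = COP_actual/COP_Carnot = 5.732/15.13 = 0.3788.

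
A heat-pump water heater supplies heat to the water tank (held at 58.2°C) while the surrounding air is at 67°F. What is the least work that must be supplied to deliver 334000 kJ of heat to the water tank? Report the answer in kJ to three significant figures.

In absolute terms T_C = 292.59 K and T_H = 331.35 K, so ΔT = 38.76 K.
The reversible limit is COP_HP = T_H/ΔT = 8.550, so W_min = Q_H/COP = Q_H·ΔT/T_H.
W_min = 334000 × 38.76/331.35 = 39070 kJ.

39100 kJ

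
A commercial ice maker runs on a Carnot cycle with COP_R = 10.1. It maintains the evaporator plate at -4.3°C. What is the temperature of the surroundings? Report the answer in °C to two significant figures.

22 °C

COP_R = T_C/(T_H − T_C) gives T_H − T_C = T_C/COP.
With T_C = 268.85 K, T_H = 268.85 × (1 + 1/10.1) = 295.47 K.
Converting, 295.47 K = 22.32°C.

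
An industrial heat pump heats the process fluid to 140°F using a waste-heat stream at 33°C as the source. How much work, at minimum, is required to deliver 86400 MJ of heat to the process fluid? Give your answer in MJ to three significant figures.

7000 MJ

In absolute terms T_C = 306.15 K and T_H = 333.15 K, so ΔT = 27.00 K.
The reversible limit is COP_HP = T_H/ΔT = 12.34, so W_min = Q_H/COP = Q_H·ΔT/T_H.
W_min = 86400 × 27.00/333.15 = 7002 MJ.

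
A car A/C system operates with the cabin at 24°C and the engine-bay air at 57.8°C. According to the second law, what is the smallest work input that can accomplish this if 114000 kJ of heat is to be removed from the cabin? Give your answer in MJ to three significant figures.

13.0 MJ

In absolute terms T_C = 297.15 K and T_H = 330.95 K, so ΔT = 33.80 K.
The reversible limit is COP_R = T_C/ΔT = 8.791, so W_min = Q_C/COP = Q_C·ΔT/T_C.
W_min = 114000 × 33.80/297.15 = 12970 kJ = 12.97 MJ.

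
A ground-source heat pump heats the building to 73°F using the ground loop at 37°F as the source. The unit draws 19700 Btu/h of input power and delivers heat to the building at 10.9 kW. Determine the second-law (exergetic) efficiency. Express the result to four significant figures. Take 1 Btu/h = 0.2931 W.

Converting, Q̇_H = 10.90 kW = 37190 Btu/h, so COP_actual = Q̇_H/Ẇ = 37190/19700 = 1.888.
In absolute terms T_C = 275.93 K and T_H = 295.93 K, so ΔT = 20.00 K.
COP_Carnot = T_H/ΔT = 295.93/20.00 = 14.80.
η_II = COP_actual/COP_Carnot = 1.888/14.80 = 0.1276.

0.1276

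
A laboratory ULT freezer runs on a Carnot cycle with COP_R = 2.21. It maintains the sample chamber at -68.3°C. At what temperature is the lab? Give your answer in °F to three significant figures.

COP_R = T_C/(T_H − T_C) gives T_H − T_C = T_C/COP.
With T_C = 204.85 K, T_H = 204.85 × (1 + 1/2.21) = 297.54 K.
Converting, 297.54 K = 75.91°F.

75.9 °F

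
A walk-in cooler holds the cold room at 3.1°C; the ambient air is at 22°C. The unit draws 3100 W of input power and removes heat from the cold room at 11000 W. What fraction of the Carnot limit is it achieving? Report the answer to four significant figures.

0.2428

COP_actual = Q̇_C/Ẇ = 11000/3100 = 3.548.
In absolute terms T_C = 276.25 K and T_H = 295.15 K, so ΔT = 18.90 K.
COP_Carnot = T_C/ΔT = 276.25/18.90 = 14.62.
η_II = COP_actual/COP_Carnot = 3.548/14.62 = 0.2428.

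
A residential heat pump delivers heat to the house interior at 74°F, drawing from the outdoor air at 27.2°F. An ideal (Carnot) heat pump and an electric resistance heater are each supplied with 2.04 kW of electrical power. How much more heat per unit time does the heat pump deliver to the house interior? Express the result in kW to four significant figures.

21.22 kW

In absolute terms T_C = 270.48 K and T_H = 296.48 K, so ΔT = 26.00 K.
COP_Carnot = T_H/ΔT = 296.48/26.00 = 11.40.
The heat pump delivers Q̇_H = COP × Ẇ = 23.26 kW; the resistance heater delivers Ẇ = 2.040 kW.
Extra = (COP − 1)·Ẇ = 21.22 kW.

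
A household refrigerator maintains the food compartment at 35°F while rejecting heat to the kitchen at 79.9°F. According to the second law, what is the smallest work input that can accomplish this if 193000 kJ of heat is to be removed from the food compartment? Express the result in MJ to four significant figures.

In absolute terms T_C = 274.82 K and T_H = 299.76 K, so ΔT = 24.94 K.
The reversible limit is COP_R = T_C/ΔT = 11.02, so W_min = Q_C/COP = Q_C·ΔT/T_C.
W_min = 193000 × 24.94/274.82 = 17520 kJ = 17.52 MJ.

17.52 MJ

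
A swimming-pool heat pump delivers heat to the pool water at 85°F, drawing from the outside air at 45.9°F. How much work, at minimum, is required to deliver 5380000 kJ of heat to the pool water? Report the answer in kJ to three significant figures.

386000 kJ

In absolute terms T_C = 280.87 K and T_H = 302.59 K, so ΔT = 21.72 K.
The reversible limit is COP_HP = T_H/ΔT = 13.93, so W_min = Q_H/COP = Q_H·ΔT/T_H.
W_min = 5380000 × 21.72/302.59 = 386200 kJ.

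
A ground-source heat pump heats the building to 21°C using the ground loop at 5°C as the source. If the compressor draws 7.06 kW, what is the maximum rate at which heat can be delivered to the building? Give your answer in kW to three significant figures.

In absolute terms T_C = 278.15 K and T_H = 294.15 K, so ΔT = 16.00 K.
COP_Carnot = T_H/ΔT = 294.15/16.00 = 18.38.
Q̇_max = COP_Carnot × Ẇ = 18.38 × 7.060 kW = 129.8 kW.

130 kW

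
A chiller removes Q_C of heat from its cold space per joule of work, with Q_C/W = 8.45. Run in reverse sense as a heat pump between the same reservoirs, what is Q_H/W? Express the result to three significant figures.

9.45

The first law on one cycle gives Q_H = Q_C + W, so Q_H/W = Q_C/W + 1.
COP_HP = COP_R + 1 = 8.45 + 1 = 9.45.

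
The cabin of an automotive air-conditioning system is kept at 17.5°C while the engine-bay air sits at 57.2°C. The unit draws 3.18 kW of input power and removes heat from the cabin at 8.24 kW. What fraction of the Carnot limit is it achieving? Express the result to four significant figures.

0.3539

COP_actual = Q̇_C/Ẇ = 8.240/3.180 = 2.591.
In absolute terms T_C = 290.65 K and T_H = 330.35 K, so ΔT = 39.70 K.
COP_Carnot = T_C/ΔT = 290.65/39.70 = 7.321.
η_II = COP_actual/COP_Carnot = 2.591/7.321 = 0.3539.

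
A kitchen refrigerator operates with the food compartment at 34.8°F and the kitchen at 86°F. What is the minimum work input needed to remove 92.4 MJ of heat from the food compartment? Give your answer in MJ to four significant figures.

9.568 MJ

In absolute terms T_C = 274.71 K and T_H = 303.15 K, so ΔT = 28.44 K.
The reversible limit is COP_R = T_C/ΔT = 9.658, so W_min = Q_C/COP = Q_C·ΔT/T_C.
W_min = 92.40 × 28.44/274.71 = 9.568 MJ.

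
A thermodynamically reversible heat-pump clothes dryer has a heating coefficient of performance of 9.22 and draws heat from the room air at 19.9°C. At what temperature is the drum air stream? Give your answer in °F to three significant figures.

132 °F

COP_HP = T_H/(T_H − T_C) rearranges to T_H = COP·T_C/(COP − 1).
With T_C = 293.05 K, T_H = 9.22 × 293.05/8.220 = 328.70 K.
Converting, 328.70 K = 131.99°F.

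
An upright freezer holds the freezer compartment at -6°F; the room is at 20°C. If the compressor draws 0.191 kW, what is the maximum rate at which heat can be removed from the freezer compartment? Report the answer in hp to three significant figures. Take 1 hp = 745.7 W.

1.57 hp

In absolute terms T_C = 252.04 K and T_H = 293.15 K, so ΔT = 41.11 K.
COP_Carnot = T_C/ΔT = 252.04/41.11 = 6.131.
Q̇_max = COP_Carnot × Ẇ = 6.131 × 0.1910 kW = 1.171 kW = 1.570 hp.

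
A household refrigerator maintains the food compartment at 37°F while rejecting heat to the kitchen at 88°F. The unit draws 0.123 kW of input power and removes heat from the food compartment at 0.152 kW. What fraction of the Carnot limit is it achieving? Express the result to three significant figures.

COP_actual = Q̇_C/Ẇ = 0.1520/0.1230 = 1.236.
In absolute terms T_C = 275.93 K and T_H = 304.26 K, so ΔT = 28.33 K.
COP_Carnot = T_C/ΔT = 275.93/28.33 = 9.739.
η_II = COP_actual/COP_Carnot = 1.236/9.739 = 0.1269.

0.127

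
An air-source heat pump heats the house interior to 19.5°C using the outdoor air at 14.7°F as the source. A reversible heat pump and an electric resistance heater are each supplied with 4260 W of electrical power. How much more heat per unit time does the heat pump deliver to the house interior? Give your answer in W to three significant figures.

38600 W

In absolute terms T_C = 263.54 K and T_H = 292.65 K, so ΔT = 29.11 K.
COP_Carnot = T_H/ΔT = 292.65/29.11 = 10.05.
The heat pump delivers Q̇_H = COP × Ẇ = 42830 W; the resistance heater delivers Ẇ = 4260 W.
Extra = (COP − 1)·Ẇ = 38570 W.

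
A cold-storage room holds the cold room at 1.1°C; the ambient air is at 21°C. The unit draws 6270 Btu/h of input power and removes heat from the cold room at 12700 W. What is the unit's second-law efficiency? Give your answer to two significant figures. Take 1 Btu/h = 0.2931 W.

0.50

Converting, Q̇_C = 12700 W = 43330 Btu/h, so COP_actual = Q̇_C/Ẇ = 43330/6270 = 6.911.
In absolute terms T_C = 274.25 K and T_H = 294.15 K, so ΔT = 19.90 K.
COP_Carnot = T_C/ΔT = 274.25/19.90 = 13.78.
η_II = COP_actual/COP_Carnot = 6.911/13.78 = 0.5014.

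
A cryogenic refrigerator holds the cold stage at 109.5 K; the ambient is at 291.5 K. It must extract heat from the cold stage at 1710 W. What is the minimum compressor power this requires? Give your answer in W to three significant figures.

The reservoir spacing is ΔT = 291.5 − 109.5 = 182.0 K.
COP_Carnot = T_C/ΔT = 109.50/182.0 = 0.6016.
Ẇ_min = Q̇/COP_Carnot = 1710/0.6016 = 2842 W.

2840 W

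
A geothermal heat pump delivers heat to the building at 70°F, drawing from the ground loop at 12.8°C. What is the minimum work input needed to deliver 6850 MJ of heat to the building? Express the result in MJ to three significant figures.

193 MJ

In absolute terms T_C = 285.95 K and T_H = 294.26 K, so ΔT = 8.311 K.
The reversible limit is COP_HP = T_H/ΔT = 35.41, so W_min = Q_H/COP = Q_H·ΔT/T_H.
W_min = 6850 × 8.311/294.26 = 193.5 MJ.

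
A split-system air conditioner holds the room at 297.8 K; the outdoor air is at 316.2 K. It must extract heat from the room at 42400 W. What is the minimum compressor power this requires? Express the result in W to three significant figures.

2620 W

The reservoir spacing is ΔT = 316.2 − 297.8 = 18.40 K.
COP_Carnot = T_C/ΔT = 297.80/18.40 = 16.18.
Ẇ_min = Q̇/COP_Carnot = 42400/16.18 = 2620 W.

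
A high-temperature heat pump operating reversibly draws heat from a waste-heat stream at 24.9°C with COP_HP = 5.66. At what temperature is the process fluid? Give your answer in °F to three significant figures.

COP_HP = T_H/(T_H − T_C) rearranges to T_H = COP·T_C/(COP − 1).
With T_C = 298.05 K, T_H = 5.66 × 298.05/4.660 = 362.01 K.
Converting, 362.01 K = 191.95°F.

192 °F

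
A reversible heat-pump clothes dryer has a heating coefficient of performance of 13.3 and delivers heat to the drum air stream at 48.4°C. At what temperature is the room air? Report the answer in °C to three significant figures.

COP_HP = T_H/(T_H − T_C) gives T_H − T_C = T_H/COP.
With T_H = 321.55 K, T_C = 321.55 × (1 − 1/13.3) = 297.37 K.
Converting, 297.37 K = 24.22°C.

24.2 °C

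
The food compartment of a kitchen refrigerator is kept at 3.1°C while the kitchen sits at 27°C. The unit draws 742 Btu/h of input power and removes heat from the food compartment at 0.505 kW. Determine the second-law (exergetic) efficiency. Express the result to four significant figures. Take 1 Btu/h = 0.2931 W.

0.2009

Converting, Q̇_C = 0.5050 kW = 1723 Btu/h, so COP_actual = Q̇_C/Ẇ = 1723/742.0 = 2.322.
In absolute terms T_C = 276.25 K and T_H = 300.15 K, so ΔT = 23.90 K.
COP_Carnot = T_C/ΔT = 276.25/23.90 = 11.56.
η_II = COP_actual/COP_Carnot = 2.322/11.56 = 0.2009.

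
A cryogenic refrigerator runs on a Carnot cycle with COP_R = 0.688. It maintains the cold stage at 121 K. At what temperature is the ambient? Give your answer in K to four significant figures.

COP_R = T_C/(T_H − T_C) gives T_H − T_C = T_C/COP.
With T_C = 121.00 K, T_H = 121.00 × (1 + 1/0.688) = 296.87 K.

296.9 K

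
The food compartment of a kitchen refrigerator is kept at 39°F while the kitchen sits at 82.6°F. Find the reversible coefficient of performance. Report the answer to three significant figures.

11.4

In absolute terms T_C = 277.04 K and T_H = 301.26 K, so ΔT = 24.22 K.
For a reversible cycle, COP_Carnot = T_C/ΔT = 277.04/24.22 = 11.44.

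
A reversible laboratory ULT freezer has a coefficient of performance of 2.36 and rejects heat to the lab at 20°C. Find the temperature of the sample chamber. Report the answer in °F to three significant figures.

For a Carnot refrigerator COP_R = T_C/(T_H − T_C), so T_C = COP·T_H/(1 + COP).
With T_H = 293.15 K, T_C = 2.36 × 293.15/3.360 = 205.90 K.
Converting, 205.90 K = -89.04°F.

-89.0 °F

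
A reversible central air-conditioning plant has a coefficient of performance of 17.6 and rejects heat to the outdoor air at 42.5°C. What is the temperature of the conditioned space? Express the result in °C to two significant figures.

26 °C

For a Carnot refrigerator COP_R = T_C/(T_H − T_C), so T_C = COP·T_H/(1 + COP).
With T_H = 315.65 K, T_C = 17.6 × 315.65/18.60 = 298.68 K.
Converting, 298.68 K = 25.53°C.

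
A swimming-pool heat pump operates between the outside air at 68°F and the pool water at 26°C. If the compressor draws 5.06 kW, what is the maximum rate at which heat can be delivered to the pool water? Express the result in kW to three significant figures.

252 kW

In absolute terms T_C = 293.15 K and T_H = 299.15 K, so ΔT = 6.000 K.
COP_Carnot = T_H/ΔT = 299.15/6.000 = 49.86.
Q̇_max = COP_Carnot × Ẇ = 49.86 × 5.060 kW = 252.3 kW.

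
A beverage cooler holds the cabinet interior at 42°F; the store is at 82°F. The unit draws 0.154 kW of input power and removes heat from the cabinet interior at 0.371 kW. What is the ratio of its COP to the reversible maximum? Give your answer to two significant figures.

COP_actual = Q̇_C/Ẇ = 0.3710/0.1540 = 2.409.
In absolute terms T_C = 278.71 K and T_H = 300.93 K, so ΔT = 22.22 K.
COP_Carnot = T_C/ΔT = 278.71/22.22 = 12.54.
η_II = COP_actual/COP_Carnot = 2.409/12.54 = 0.1921.

0.19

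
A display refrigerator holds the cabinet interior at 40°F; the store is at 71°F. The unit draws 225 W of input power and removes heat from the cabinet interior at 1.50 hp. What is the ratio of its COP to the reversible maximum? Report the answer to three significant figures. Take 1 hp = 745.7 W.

0.308

Converting, Q̇_C = 1.500 hp = 1119 W, so COP_actual = Q̇_C/Ẇ = 1119/225.0 = 4.971.
In absolute terms T_C = 277.59 K and T_H = 294.82 K, so ΔT = 17.22 K.
COP_Carnot = T_C/ΔT = 277.59/17.22 = 16.12.
η_II = COP_actual/COP_Carnot = 4.971/16.12 = 0.3084.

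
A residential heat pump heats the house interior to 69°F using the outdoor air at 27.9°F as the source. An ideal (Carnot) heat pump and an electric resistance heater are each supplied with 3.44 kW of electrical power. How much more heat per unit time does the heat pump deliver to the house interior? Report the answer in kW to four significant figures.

40.81 kW

In absolute terms T_C = 270.87 K and T_H = 293.71 K, so ΔT = 22.83 K.
COP_Carnot = T_H/ΔT = 293.71/22.83 = 12.86.
The heat pump delivers Q̇_H = COP × Ẇ = 44.25 kW; the resistance heater delivers Ẇ = 3.440 kW.
Extra = (COP − 1)·Ẇ = 40.81 kW.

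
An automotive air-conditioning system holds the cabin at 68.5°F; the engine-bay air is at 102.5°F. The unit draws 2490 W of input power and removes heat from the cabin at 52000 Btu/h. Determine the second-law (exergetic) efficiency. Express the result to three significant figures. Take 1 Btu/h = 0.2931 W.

Converting, Q̇_C = 52000 Btu/h = 15240 W, so COP_actual = Q̇_C/Ẇ = 15240/2490 = 6.121.
In absolute terms T_C = 293.43 K and T_H = 312.32 K, so ΔT = 18.89 K.
COP_Carnot = T_C/ΔT = 293.43/18.89 = 15.53.
η_II = COP_actual/COP_Carnot = 6.121/15.53 = 0.3940.

0.394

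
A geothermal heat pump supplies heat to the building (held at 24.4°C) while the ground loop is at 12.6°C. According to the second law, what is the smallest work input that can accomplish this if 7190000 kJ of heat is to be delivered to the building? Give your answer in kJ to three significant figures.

285000 kJ

In absolute terms T_C = 285.75 K and T_H = 297.55 K, so ΔT = 11.80 K.
The reversible limit is COP_HP = T_H/ΔT = 25.22, so W_min = Q_H/COP = Q_H·ΔT/T_H.
W_min = 7190000 × 11.80/297.55 = 285100 kJ.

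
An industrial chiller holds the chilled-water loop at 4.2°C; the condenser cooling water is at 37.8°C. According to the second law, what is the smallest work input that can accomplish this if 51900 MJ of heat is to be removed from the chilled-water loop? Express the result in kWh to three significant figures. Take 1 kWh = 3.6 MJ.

1750 kWh

In absolute terms T_C = 277.35 K and T_H = 310.95 K, so ΔT = 33.60 K.
The reversible limit is COP_R = T_C/ΔT = 8.254, so W_min = Q_C/COP = Q_C·ΔT/T_C.
W_min = 51900 × 33.60/277.35 = 6288 MJ = 1747 kWh.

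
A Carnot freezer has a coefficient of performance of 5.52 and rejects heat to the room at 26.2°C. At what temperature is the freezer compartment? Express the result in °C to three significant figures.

For a Carnot refrigerator COP_R = T_C/(T_H − T_C), so T_C = COP·T_H/(1 + COP).
With T_H = 299.35 K, T_C = 5.52 × 299.35/6.520 = 253.44 K.
Converting, 253.44 K = -19.71°C.

-19.7 °C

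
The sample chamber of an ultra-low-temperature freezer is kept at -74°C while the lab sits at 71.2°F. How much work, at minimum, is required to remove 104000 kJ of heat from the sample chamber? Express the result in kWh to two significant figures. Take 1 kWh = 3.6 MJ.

14 kWh

In absolute terms T_C = 199.15 K and T_H = 294.93 K, so ΔT = 95.78 K.
The reversible limit is COP_R = T_C/ΔT = 2.079, so W_min = Q_C/COP = Q_C·ΔT/T_C.
W_min = 104000 × 95.78/199.15 = 50020 kJ = 13.89 kWh.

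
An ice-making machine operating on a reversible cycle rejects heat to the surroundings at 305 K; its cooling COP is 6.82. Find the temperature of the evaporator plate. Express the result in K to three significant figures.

266 K

For a Carnot refrigerator COP_R = T_C/(T_H − T_C), so T_C = COP·T_H/(1 + COP).
With T_H = 305.00 K, T_C = 6.82 × 305.00/7.820 = 266.00 K.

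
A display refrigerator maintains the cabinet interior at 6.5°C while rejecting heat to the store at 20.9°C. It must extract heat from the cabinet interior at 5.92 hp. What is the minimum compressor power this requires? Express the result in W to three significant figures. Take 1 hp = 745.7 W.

In absolute terms T_C = 279.65 K and T_H = 294.05 K, so ΔT = 14.40 K.
COP_Carnot = T_C/ΔT = 279.65/14.40 = 19.42.
Ẇ_min = Q̇/COP_Carnot = 5.920/19.42 = 0.3048 hp = 227.3 W.

227 W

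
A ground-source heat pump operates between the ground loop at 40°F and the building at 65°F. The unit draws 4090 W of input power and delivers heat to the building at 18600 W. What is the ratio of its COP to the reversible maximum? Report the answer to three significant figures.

COP_actual = Q̇_H/Ẇ = 18600/4090 = 4.548.
In absolute terms T_C = 277.59 K and T_H = 291.48 K, so ΔT = 13.89 K.
COP_Carnot = T_H/ΔT = 291.48/13.89 = 20.99.
η_II = COP_actual/COP_Carnot = 4.548/20.99 = 0.2167.

0.217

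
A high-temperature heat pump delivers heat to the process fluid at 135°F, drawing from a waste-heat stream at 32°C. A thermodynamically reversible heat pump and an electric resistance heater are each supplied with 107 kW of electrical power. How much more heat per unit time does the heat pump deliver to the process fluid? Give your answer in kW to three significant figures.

1290 kW

In absolute terms T_C = 305.15 K and T_H = 330.37 K, so ΔT = 25.22 K.
COP_Carnot = T_H/ΔT = 330.37/25.22 = 13.10.
The heat pump delivers Q̇_H = COP × Ẇ = 1402 kW; the resistance heater delivers Ẇ = 107.0 kW.
Extra = (COP − 1)·Ẇ = 1295 kW.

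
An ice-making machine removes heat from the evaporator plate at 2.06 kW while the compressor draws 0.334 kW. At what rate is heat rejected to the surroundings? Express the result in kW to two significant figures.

For a cyclic device the first law requires Q̇_H = Q̇_C + Ẇ.
Q̇_H = Q̇_C + Ẇ = 2.394 kW.

2.4 kW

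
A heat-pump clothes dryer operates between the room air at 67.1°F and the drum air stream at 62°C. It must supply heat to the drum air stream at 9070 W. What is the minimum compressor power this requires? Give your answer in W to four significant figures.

In absolute terms T_C = 292.65 K and T_H = 335.15 K, so ΔT = 42.50 K.
COP_Carnot = T_H/ΔT = 335.15/42.50 = 7.886.
Ẇ_min = Q̇/COP_Carnot = 9070/7.886 = 1150 W.

1150 W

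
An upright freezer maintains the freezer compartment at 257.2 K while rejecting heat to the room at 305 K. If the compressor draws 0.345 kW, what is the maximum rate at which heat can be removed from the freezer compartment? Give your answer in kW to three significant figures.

1.86 kW

The reservoir spacing is ΔT = 305 − 257.2 = 47.80 K.
COP_Carnot = T_C/ΔT = 257.20/47.80 = 5.381.
Q̇_max = COP_Carnot × Ẇ = 5.381 × 0.3450 kW = 1.856 kW.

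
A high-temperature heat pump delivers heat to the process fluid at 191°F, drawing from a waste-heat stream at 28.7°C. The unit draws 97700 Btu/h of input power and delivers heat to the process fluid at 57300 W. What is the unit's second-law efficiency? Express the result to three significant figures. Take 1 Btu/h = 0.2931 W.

0.330

Converting, Q̇_H = 57300 W = 195500 Btu/h, so COP_actual = Q̇_H/Ẇ = 195500/97700 = 2.001.
In absolute terms T_C = 301.85 K and T_H = 361.48 K, so ΔT = 59.63 K.
COP_Carnot = T_H/ΔT = 361.48/59.63 = 6.062.
η_II = COP_actual/COP_Carnot = 2.001/6.062 = 0.3301.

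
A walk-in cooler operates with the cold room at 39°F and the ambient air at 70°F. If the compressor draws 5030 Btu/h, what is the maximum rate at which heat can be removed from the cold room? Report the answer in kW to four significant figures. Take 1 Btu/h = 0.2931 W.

In absolute terms T_C = 277.04 K and T_H = 294.26 K, so ΔT = 17.22 K.
COP_Carnot = T_C/ΔT = 277.04/17.22 = 16.09.
Q̇_max = COP_Carnot × Ẇ = 16.09 × 5030 Btu/h = 80910 Btu/h = 23.72 kW.

23.72 kW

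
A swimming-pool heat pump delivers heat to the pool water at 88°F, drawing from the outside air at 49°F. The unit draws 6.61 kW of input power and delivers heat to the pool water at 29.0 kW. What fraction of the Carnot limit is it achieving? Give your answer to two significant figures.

COP_actual = Q̇_H/Ẇ = 29.00/6.610 = 4.387.
In absolute terms T_C = 282.59 K and T_H = 304.26 K, so ΔT = 21.67 K.
COP_Carnot = T_H/ΔT = 304.26/21.67 = 14.04.
η_II = COP_actual/COP_Carnot = 4.387/14.04 = 0.3124.

0.31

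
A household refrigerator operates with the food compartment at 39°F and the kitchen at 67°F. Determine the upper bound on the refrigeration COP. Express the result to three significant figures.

In absolute terms T_C = 277.04 K and T_H = 292.59 K, so ΔT = 15.56 K.
For a reversible cycle, COP_Carnot = T_C/ΔT = 277.04/15.56 = 17.81.

17.8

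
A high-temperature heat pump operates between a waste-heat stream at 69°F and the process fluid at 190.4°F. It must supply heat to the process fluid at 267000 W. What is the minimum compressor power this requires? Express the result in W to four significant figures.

49860 W

In absolute terms T_C = 293.71 K and T_H = 361.15 K, so ΔT = 67.44 K.
COP_Carnot = T_H/ΔT = 361.15/67.44 = 5.355.
Ẇ_min = Q̇/COP_Carnot = 267000/5.355 = 49860 W.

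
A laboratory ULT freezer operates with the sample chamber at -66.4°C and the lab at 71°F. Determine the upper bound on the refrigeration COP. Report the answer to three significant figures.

2.35

In absolute terms T_C = 206.75 K and T_H = 294.82 K, so ΔT = 88.07 K.
For a reversible cycle, COP_Carnot = T_C/ΔT = 206.75/88.07 = 2.348.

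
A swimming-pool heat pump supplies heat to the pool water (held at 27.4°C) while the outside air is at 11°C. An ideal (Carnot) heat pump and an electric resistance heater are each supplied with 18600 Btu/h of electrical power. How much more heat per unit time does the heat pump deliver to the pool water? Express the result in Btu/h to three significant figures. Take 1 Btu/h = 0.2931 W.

322000 Btu/h

In absolute terms T_C = 284.15 K and T_H = 300.55 K, so ΔT = 16.40 K.
COP_Carnot = T_H/ΔT = 300.55/16.40 = 18.33.
The heat pump delivers Q̇_H = COP × Ẇ = 340900 Btu/h; the resistance heater delivers Ẇ = 18600 Btu/h.
Extra = (COP − 1)·Ẇ = 322300 Btu/h.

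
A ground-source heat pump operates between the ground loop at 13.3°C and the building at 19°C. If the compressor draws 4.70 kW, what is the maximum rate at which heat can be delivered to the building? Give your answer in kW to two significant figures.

240 kW

In absolute terms T_C = 286.45 K and T_H = 292.15 K, so ΔT = 5.700 K.
COP_Carnot = T_H/ΔT = 292.15/5.700 = 51.25.
Q̇_max = COP_Carnot × Ẇ = 51.25 × 4.700 kW = 240.9 kW.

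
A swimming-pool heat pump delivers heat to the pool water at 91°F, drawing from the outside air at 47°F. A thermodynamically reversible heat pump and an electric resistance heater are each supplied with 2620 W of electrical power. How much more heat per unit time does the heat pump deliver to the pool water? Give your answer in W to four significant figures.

30170 W

In absolute terms T_C = 281.48 K and T_H = 305.93 K, so ΔT = 24.44 K.
COP_Carnot = T_H/ΔT = 305.93/24.44 = 12.52.
The heat pump delivers Q̇_H = COP × Ẇ = 32790 W; the resistance heater delivers Ẇ = 2620 W.
Extra = (COP − 1)·Ẇ = 30170 W.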